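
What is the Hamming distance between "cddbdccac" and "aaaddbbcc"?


Comparing "cddbdccac" and "aaaddbbcc" position by position:
  Position 0: 'c' vs 'a' => differ
  Position 1: 'd' vs 'a' => differ
  Position 2: 'd' vs 'a' => differ
  Position 3: 'b' vs 'd' => differ
  Position 4: 'd' vs 'd' => same
  Position 5: 'c' vs 'b' => differ
  Position 6: 'c' vs 'b' => differ
  Position 7: 'a' vs 'c' => differ
  Position 8: 'c' vs 'c' => same
Total differences (Hamming distance): 7

7


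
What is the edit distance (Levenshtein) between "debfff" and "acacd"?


Computing edit distance: "debfff" -> "acacd"
DP table:
           a    c    a    c    d
      0    1    2    3    4    5
  d   1    1    2    3    4    4
  e   2    2    2    3    4    5
  b   3    3    3    3    4    5
  f   4    4    4    4    4    5
  f   5    5    5    5    5    5
  f   6    6    6    6    6    6
Edit distance = dp[6][5] = 6

6


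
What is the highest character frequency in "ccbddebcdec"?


Input: ccbddebcdec
Character counts:
  'b': 2
  'c': 4
  'd': 3
  'e': 2
Maximum frequency: 4

4


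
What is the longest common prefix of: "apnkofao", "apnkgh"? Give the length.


Words: apnkofao, apnkgh
  Position 0: all 'a' => match
  Position 1: all 'p' => match
  Position 2: all 'n' => match
  Position 3: all 'k' => match
  Position 4: ('o', 'g') => mismatch, stop
LCP = "apnk" (length 4)

4


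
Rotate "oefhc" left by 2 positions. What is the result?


Input: "oefhc", rotate left by 2
First 2 characters: "oe"
Remaining characters: "fhc"
Concatenate remaining + first: "fhc" + "oe" = "fhcoe"

fhcoe


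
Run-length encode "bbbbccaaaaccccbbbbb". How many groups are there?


Input: bbbbccaaaaccccbbbbb
Scanning for consecutive runs:
  Group 1: 'b' x 4 (positions 0-3)
  Group 2: 'c' x 2 (positions 4-5)
  Group 3: 'a' x 4 (positions 6-9)
  Group 4: 'c' x 4 (positions 10-13)
  Group 5: 'b' x 5 (positions 14-18)
Total groups: 5

5


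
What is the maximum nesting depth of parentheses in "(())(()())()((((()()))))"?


Input: "(())(()())()((((()()))))"
Tracking depth:
  Position 0 '(': depth becomes 1
  Position 1 '(': depth becomes 2
  Position 2 ')': depth becomes 1
  Position 3 ')': depth becomes 0
  Position 4 '(': depth becomes 1
  Position 5 '(': depth becomes 2
  Position 6 ')': depth becomes 1
  Position 7 '(': depth becomes 2
  Position 8 ')': depth becomes 1
  Position 9 ')': depth becomes 0
  Position 10 '(': depth becomes 1
  Position 11 ')': depth becomes 0
  Position 12 '(': depth becomes 1
  Position 13 '(': depth becomes 2
  Position 14 '(': depth becomes 3
  Position 15 '(': depth becomes 4
  Position 16 '(': depth becomes 5
  Position 17 ')': depth becomes 4
  Position 18 '(': depth becomes 5
  Position 19 ')': depth becomes 4
  Position 20 ')': depth becomes 3
  Position 21 ')': depth becomes 2
  Position 22 ')': depth becomes 1
  Position 23 ')': depth becomes 0
Maximum depth reached: 5

5


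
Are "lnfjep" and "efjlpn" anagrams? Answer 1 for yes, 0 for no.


Strings: "lnfjep", "efjlpn"
Sorted first:  efjlnp
Sorted second: efjlnp
Sorted forms match => anagrams

1


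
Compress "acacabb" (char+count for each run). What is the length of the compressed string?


Input: acacabb
Runs:
  'a' x 1 => "a1"
  'c' x 1 => "c1"
  'a' x 1 => "a1"
  'c' x 1 => "c1"
  'a' x 1 => "a1"
  'b' x 2 => "b2"
Compressed: "a1c1a1c1a1b2"
Compressed length: 12

12


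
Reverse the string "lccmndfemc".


Input: lccmndfemc
Reading characters right to left:
  Position 9: 'c'
  Position 8: 'm'
  Position 7: 'e'
  Position 6: 'f'
  Position 5: 'd'
  Position 4: 'n'
  Position 3: 'm'
  Position 2: 'c'
  Position 1: 'c'
  Position 0: 'l'
Reversed: cmefdnmccl

cmefdnmccl


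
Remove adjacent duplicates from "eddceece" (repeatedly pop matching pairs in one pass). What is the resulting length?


Input: eddceece
Stack-based adjacent duplicate removal:
  Read 'e': push. Stack: e
  Read 'd': push. Stack: ed
  Read 'd': matches stack top 'd' => pop. Stack: e
  Read 'c': push. Stack: ec
  Read 'e': push. Stack: ece
  Read 'e': matches stack top 'e' => pop. Stack: ec
  Read 'c': matches stack top 'c' => pop. Stack: e
  Read 'e': matches stack top 'e' => pop. Stack: (empty)
Final stack: "" (length 0)

0


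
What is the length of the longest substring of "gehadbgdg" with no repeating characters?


Input: "gehadbgdg"
Sliding window (track last position of each char):
  Position 0 ('g'): window [0,0] length 1 -- new best
  Position 1 ('e'): window [0,1] length 2 -- new best
  Position 2 ('h'): window [0,2] length 3 -- new best
  Position 3 ('a'): window [0,3] length 4 -- new best
  Position 4 ('d'): window [0,4] length 5 -- new best
  Position 5 ('b'): window [0,5] length 6 -- new best
  Position 6 ('g'): repeat (last at 0), move window start to 1
  Position 6 ('g'): window [1,6] length 6
  Position 7 ('d'): repeat (last at 4), move window start to 5
  Position 7 ('d'): window [5,7] length 3
  Position 8 ('g'): repeat (last at 6), move window start to 7
  Position 8 ('g'): window [7,8] length 2
Longest substring with no repeats: "gehadb" with length 6

6


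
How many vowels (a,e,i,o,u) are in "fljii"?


Input: fljii
Checking each character:
  'f' at position 0: consonant
  'l' at position 1: consonant
  'j' at position 2: consonant
  'i' at position 3: vowel (running total: 1)
  'i' at position 4: vowel (running total: 2)
Total vowels: 2

2


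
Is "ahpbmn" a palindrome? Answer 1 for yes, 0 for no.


Input: ahpbmn
Reversed: nmbpha
  Compare pos 0 ('a') with pos 5 ('n'): MISMATCH
  Compare pos 1 ('h') with pos 4 ('m'): MISMATCH
  Compare pos 2 ('p') with pos 3 ('b'): MISMATCH
Result: not a palindrome

0


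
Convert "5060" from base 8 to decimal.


Input: "5060" in base 8
Positional expansion:
  Digit '5' (value 5) x 8^3 = 2560
  Digit '0' (value 0) x 8^2 = 0
  Digit '6' (value 6) x 8^1 = 48
  Digit '0' (value 0) x 8^0 = 0
Sum = 2608

2608


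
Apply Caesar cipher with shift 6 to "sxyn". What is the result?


Caesar cipher: shift "sxyn" by 6
  's' (pos 18) + 6 = pos 24 = 'y'
  'x' (pos 23) + 6 = pos 3 = 'd'
  'y' (pos 24) + 6 = pos 4 = 'e'
  'n' (pos 13) + 6 = pos 19 = 't'
Result: ydet

ydet


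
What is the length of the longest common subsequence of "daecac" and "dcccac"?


LCS of "daecac" and "dcccac"
DP table:
           d    c    c    c    a    c
      0    0    0    0    0    0    0
  d   0    1    1    1    1    1    1
  a   0    1    1    1    1    2    2
  e   0    1    1    1    1    2    2
  c   0    1    2    2    2    2    3
  a   0    1    2    2    2    3    3
  c   0    1    2    3    3    3    4
LCS length = dp[6][6] = 4

4


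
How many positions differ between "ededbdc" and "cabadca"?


Comparing "ededbdc" and "cabadca" position by position:
  Position 0: 'e' vs 'c' => DIFFER
  Position 1: 'd' vs 'a' => DIFFER
  Position 2: 'e' vs 'b' => DIFFER
  Position 3: 'd' vs 'a' => DIFFER
  Position 4: 'b' vs 'd' => DIFFER
  Position 5: 'd' vs 'c' => DIFFER
  Position 6: 'c' vs 'a' => DIFFER
Positions that differ: 7

7


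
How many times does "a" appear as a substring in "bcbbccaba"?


Searching for "a" in "bcbbccaba"
Scanning each position:
  Position 0: "b" => no
  Position 1: "c" => no
  Position 2: "b" => no
  Position 3: "b" => no
  Position 4: "c" => no
  Position 5: "c" => no
  Position 6: "a" => MATCH
  Position 7: "b" => no
  Position 8: "a" => MATCH
Total occurrences: 2

2


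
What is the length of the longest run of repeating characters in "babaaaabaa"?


Input: "babaaaabaa"
Scanning for longest run:
  Position 1 ('a'): new char, reset run to 1
  Position 2 ('b'): new char, reset run to 1
  Position 3 ('a'): new char, reset run to 1
  Position 4 ('a'): continues run of 'a', length=2
  Position 5 ('a'): continues run of 'a', length=3
  Position 6 ('a'): continues run of 'a', length=4
  Position 7 ('b'): new char, reset run to 1
  Position 8 ('a'): new char, reset run to 1
  Position 9 ('a'): continues run of 'a', length=2
Longest run: 'a' with length 4

4


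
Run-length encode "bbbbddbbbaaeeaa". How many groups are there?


Input: bbbbddbbbaaeeaa
Scanning for consecutive runs:
  Group 1: 'b' x 4 (positions 0-3)
  Group 2: 'd' x 2 (positions 4-5)
  Group 3: 'b' x 3 (positions 6-8)
  Group 4: 'a' x 2 (positions 9-10)
  Group 5: 'e' x 2 (positions 11-12)
  Group 6: 'a' x 2 (positions 13-14)
Total groups: 6

6


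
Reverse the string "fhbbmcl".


Input: fhbbmcl
Reading characters right to left:
  Position 6: 'l'
  Position 5: 'c'
  Position 4: 'm'
  Position 3: 'b'
  Position 2: 'b'
  Position 1: 'h'
  Position 0: 'f'
Reversed: lcmbbhf

lcmbbhf


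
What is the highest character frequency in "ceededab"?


Input: ceededab
Character counts:
  'a': 1
  'b': 1
  'c': 1
  'd': 2
  'e': 3
Maximum frequency: 3

3


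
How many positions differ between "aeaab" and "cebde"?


Comparing "aeaab" and "cebde" position by position:
  Position 0: 'a' vs 'c' => DIFFER
  Position 1: 'e' vs 'e' => same
  Position 2: 'a' vs 'b' => DIFFER
  Position 3: 'a' vs 'd' => DIFFER
  Position 4: 'b' vs 'e' => DIFFER
Positions that differ: 4

4


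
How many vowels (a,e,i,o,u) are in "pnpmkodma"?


Input: pnpmkodma
Checking each character:
  'p' at position 0: consonant
  'n' at position 1: consonant
  'p' at position 2: consonant
  'm' at position 3: consonant
  'k' at position 4: consonant
  'o' at position 5: vowel (running total: 1)
  'd' at position 6: consonant
  'm' at position 7: consonant
  'a' at position 8: vowel (running total: 2)
Total vowels: 2

2


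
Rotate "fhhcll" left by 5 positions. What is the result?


Input: "fhhcll", rotate left by 5
First 5 characters: "fhhcl"
Remaining characters: "l"
Concatenate remaining + first: "l" + "fhhcl" = "lfhhcl"

lfhhcl


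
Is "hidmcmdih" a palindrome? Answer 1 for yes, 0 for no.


Input: hidmcmdih
Reversed: hidmcmdih
  Compare pos 0 ('h') with pos 8 ('h'): match
  Compare pos 1 ('i') with pos 7 ('i'): match
  Compare pos 2 ('d') with pos 6 ('d'): match
  Compare pos 3 ('m') with pos 5 ('m'): match
Result: palindrome

1


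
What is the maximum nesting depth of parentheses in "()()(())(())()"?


Input: "()()(())(())()"
Tracking depth:
  Position 0 '(': depth becomes 1
  Position 1 ')': depth becomes 0
  Position 2 '(': depth becomes 1
  Position 3 ')': depth becomes 0
  Position 4 '(': depth becomes 1
  Position 5 '(': depth becomes 2
  Position 6 ')': depth becomes 1
  Position 7 ')': depth becomes 0
  Position 8 '(': depth becomes 1
  Position 9 '(': depth becomes 2
  Position 10 ')': depth becomes 1
  Position 11 ')': depth becomes 0
  Position 12 '(': depth becomes 1
  Position 13 ')': depth becomes 0
Maximum depth reached: 2

2


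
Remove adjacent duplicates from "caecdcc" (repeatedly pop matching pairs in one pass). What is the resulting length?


Input: caecdcc
Stack-based adjacent duplicate removal:
  Read 'c': push. Stack: c
  Read 'a': push. Stack: ca
  Read 'e': push. Stack: cae
  Read 'c': push. Stack: caec
  Read 'd': push. Stack: caecd
  Read 'c': push. Stack: caecdc
  Read 'c': matches stack top 'c' => pop. Stack: caecd
Final stack: "caecd" (length 5)

5


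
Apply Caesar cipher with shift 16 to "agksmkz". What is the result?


Caesar cipher: shift "agksmkz" by 16
  'a' (pos 0) + 16 = pos 16 = 'q'
  'g' (pos 6) + 16 = pos 22 = 'w'
  'k' (pos 10) + 16 = pos 0 = 'a'
  's' (pos 18) + 16 = pos 8 = 'i'
  'm' (pos 12) + 16 = pos 2 = 'c'
  'k' (pos 10) + 16 = pos 0 = 'a'
  'z' (pos 25) + 16 = pos 15 = 'p'
Result: qwaicap

qwaicap


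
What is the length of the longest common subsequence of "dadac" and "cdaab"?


LCS of "dadac" and "cdaab"
DP table:
           c    d    a    a    b
      0    0    0    0    0    0
  d   0    0    1    1    1    1
  a   0    0    1    2    2    2
  d   0    0    1    2    2    2
  a   0    0    1    2    3    3
  c   0    1    1    2    3    3
LCS length = dp[5][5] = 3

3


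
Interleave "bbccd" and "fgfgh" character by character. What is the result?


Interleaving "bbccd" and "fgfgh":
  Position 0: 'b' from first, 'f' from second => "bf"
  Position 1: 'b' from first, 'g' from second => "bg"
  Position 2: 'c' from first, 'f' from second => "cf"
  Position 3: 'c' from first, 'g' from second => "cg"
  Position 4: 'd' from first, 'h' from second => "dh"
Result: bfbgcfcgdh

bfbgcfcgdh


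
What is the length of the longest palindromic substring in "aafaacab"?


Input: "aafaacab"
Checking substrings for palindromes:
  [0:5] "aafaa" (len 5) => palindrome
  [1:4] "afa" (len 3) => palindrome
  [4:7] "aca" (len 3) => palindrome
  [0:2] "aa" (len 2) => palindrome
  [3:5] "aa" (len 2) => palindrome
Longest palindromic substring: "aafaa" with length 5

5


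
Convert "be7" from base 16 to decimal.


Input: "be7" in base 16
Positional expansion:
  Digit 'b' (value 11) x 16^2 = 2816
  Digit 'e' (value 14) x 16^1 = 224
  Digit '7' (value 7) x 16^0 = 7
Sum = 3047

3047


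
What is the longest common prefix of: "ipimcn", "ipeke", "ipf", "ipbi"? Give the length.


Words: ipimcn, ipeke, ipf, ipbi
  Position 0: all 'i' => match
  Position 1: all 'p' => match
  Position 2: ('i', 'e', 'f', 'b') => mismatch, stop
LCP = "ip" (length 2)

2


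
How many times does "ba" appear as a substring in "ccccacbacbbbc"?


Searching for "ba" in "ccccacbacbbbc"
Scanning each position:
  Position 0: "cc" => no
  Position 1: "cc" => no
  Position 2: "cc" => no
  Position 3: "ca" => no
  Position 4: "ac" => no
  Position 5: "cb" => no
  Position 6: "ba" => MATCH
  Position 7: "ac" => no
  Position 8: "cb" => no
  Position 9: "bb" => no
  Position 10: "bb" => no
  Position 11: "bc" => no
Total occurrences: 1

1


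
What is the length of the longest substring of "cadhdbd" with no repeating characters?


Input: "cadhdbd"
Sliding window (track last position of each char):
  Position 0 ('c'): window [0,0] length 1 -- new best
  Position 1 ('a'): window [0,1] length 2 -- new best
  Position 2 ('d'): window [0,2] length 3 -- new best
  Position 3 ('h'): window [0,3] length 4 -- new best
  Position 4 ('d'): repeat (last at 2), move window start to 3
  Position 4 ('d'): window [3,4] length 2
  Position 5 ('b'): window [3,5] length 3
  Position 6 ('d'): repeat (last at 4), move window start to 5
  Position 6 ('d'): window [5,6] length 2
Longest substring with no repeats: "cadh" with length 4

4


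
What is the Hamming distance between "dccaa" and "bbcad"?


Comparing "dccaa" and "bbcad" position by position:
  Position 0: 'd' vs 'b' => differ
  Position 1: 'c' vs 'b' => differ
  Position 2: 'c' vs 'c' => same
  Position 3: 'a' vs 'a' => same
  Position 4: 'a' vs 'd' => differ
Total differences (Hamming distance): 3

3


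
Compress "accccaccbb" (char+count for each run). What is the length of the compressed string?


Input: accccaccbb
Runs:
  'a' x 1 => "a1"
  'c' x 4 => "c4"
  'a' x 1 => "a1"
  'c' x 2 => "c2"
  'b' x 2 => "b2"
Compressed: "a1c4a1c2b2"
Compressed length: 10

10


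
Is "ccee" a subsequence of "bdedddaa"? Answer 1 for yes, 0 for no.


Check if "ccee" is a subsequence of "bdedddaa"
Greedy scan:
  Position 0 ('b'): no match needed
  Position 1 ('d'): no match needed
  Position 2 ('e'): no match needed
  Position 3 ('d'): no match needed
  Position 4 ('d'): no match needed
  Position 5 ('d'): no match needed
  Position 6 ('a'): no match needed
  Position 7 ('a'): no match needed
Only matched 0/4 characters => not a subsequence

0


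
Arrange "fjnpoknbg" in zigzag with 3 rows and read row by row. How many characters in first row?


Zigzag "fjnpoknbg" into 3 rows:
Placing characters:
  'f' => row 0
  'j' => row 1
  'n' => row 2
  'p' => row 1
  'o' => row 0
  'k' => row 1
  'n' => row 2
  'b' => row 1
  'g' => row 0
Rows:
  Row 0: "fog"
  Row 1: "jpkb"
  Row 2: "nn"
First row length: 3

3


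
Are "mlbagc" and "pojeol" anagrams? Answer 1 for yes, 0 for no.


Strings: "mlbagc", "pojeol"
Sorted first:  abcglm
Sorted second: ejloop
Differ at position 0: 'a' vs 'e' => not anagrams

0


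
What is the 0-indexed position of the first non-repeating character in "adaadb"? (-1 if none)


Input: adaadb
Character frequencies:
  'a': 3
  'b': 1
  'd': 2
Scanning left to right for freq == 1:
  Position 0 ('a'): freq=3, skip
  Position 1 ('d'): freq=2, skip
  Position 2 ('a'): freq=3, skip
  Position 3 ('a'): freq=3, skip
  Position 4 ('d'): freq=2, skip
  Position 5 ('b'): unique! => answer = 5

5


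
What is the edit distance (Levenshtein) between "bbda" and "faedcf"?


Computing edit distance: "bbda" -> "faedcf"
DP table:
           f    a    e    d    c    f
      0    1    2    3    4    5    6
  b   1    1    2    3    4    5    6
  b   2    2    2    3    4    5    6
  d   3    3    3    3    3    4    5
  a   4    4    3    4    4    4    5
Edit distance = dp[4][6] = 5

5


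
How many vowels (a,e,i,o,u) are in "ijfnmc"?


Input: ijfnmc
Checking each character:
  'i' at position 0: vowel (running total: 1)
  'j' at position 1: consonant
  'f' at position 2: consonant
  'n' at position 3: consonant
  'm' at position 4: consonant
  'c' at position 5: consonant
Total vowels: 1

1


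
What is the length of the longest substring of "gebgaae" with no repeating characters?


Input: "gebgaae"
Sliding window (track last position of each char):
  Position 0 ('g'): window [0,0] length 1 -- new best
  Position 1 ('e'): window [0,1] length 2 -- new best
  Position 2 ('b'): window [0,2] length 3 -- new best
  Position 3 ('g'): repeat (last at 0), move window start to 1
  Position 3 ('g'): window [1,3] length 3
  Position 4 ('a'): window [1,4] length 4 -- new best
  Position 5 ('a'): repeat (last at 4), move window start to 5
  Position 5 ('a'): window [5,5] length 1
  Position 6 ('e'): window [5,6] length 2
Longest substring with no repeats: "ebga" with length 4

4


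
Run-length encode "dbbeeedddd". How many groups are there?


Input: dbbeeedddd
Scanning for consecutive runs:
  Group 1: 'd' x 1 (positions 0-0)
  Group 2: 'b' x 2 (positions 1-2)
  Group 3: 'e' x 3 (positions 3-5)
  Group 4: 'd' x 4 (positions 6-9)
Total groups: 4

4


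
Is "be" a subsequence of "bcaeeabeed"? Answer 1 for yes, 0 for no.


Check if "be" is a subsequence of "bcaeeabeed"
Greedy scan:
  Position 0 ('b'): matches sub[0] = 'b'
  Position 1 ('c'): no match needed
  Position 2 ('a'): no match needed
  Position 3 ('e'): matches sub[1] = 'e'
  Position 4 ('e'): no match needed
  Position 5 ('a'): no match needed
  Position 6 ('b'): no match needed
  Position 7 ('e'): no match needed
  Position 8 ('e'): no match needed
  Position 9 ('d'): no match needed
All 2 characters matched => is a subsequence

1


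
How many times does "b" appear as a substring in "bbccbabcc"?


Searching for "b" in "bbccbabcc"
Scanning each position:
  Position 0: "b" => MATCH
  Position 1: "b" => MATCH
  Position 2: "c" => no
  Position 3: "c" => no
  Position 4: "b" => MATCH
  Position 5: "a" => no
  Position 6: "b" => MATCH
  Position 7: "c" => no
  Position 8: "c" => no
Total occurrences: 4

4


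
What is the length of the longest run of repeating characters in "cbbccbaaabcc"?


Input: "cbbccbaaabcc"
Scanning for longest run:
  Position 1 ('b'): new char, reset run to 1
  Position 2 ('b'): continues run of 'b', length=2
  Position 3 ('c'): new char, reset run to 1
  Position 4 ('c'): continues run of 'c', length=2
  Position 5 ('b'): new char, reset run to 1
  Position 6 ('a'): new char, reset run to 1
  Position 7 ('a'): continues run of 'a', length=2
  Position 8 ('a'): continues run of 'a', length=3
  Position 9 ('b'): new char, reset run to 1
  Position 10 ('c'): new char, reset run to 1
  Position 11 ('c'): continues run of 'c', length=2
Longest run: 'a' with length 3

3


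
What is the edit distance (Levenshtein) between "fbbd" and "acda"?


Computing edit distance: "fbbd" -> "acda"
DP table:
           a    c    d    a
      0    1    2    3    4
  f   1    1    2    3    4
  b   2    2    2    3    4
  b   3    3    3    3    4
  d   4    4    4    3    4
Edit distance = dp[4][4] = 4

4


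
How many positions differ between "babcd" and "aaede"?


Comparing "babcd" and "aaede" position by position:
  Position 0: 'b' vs 'a' => DIFFER
  Position 1: 'a' vs 'a' => same
  Position 2: 'b' vs 'e' => DIFFER
  Position 3: 'c' vs 'd' => DIFFER
  Position 4: 'd' vs 'e' => DIFFER
Positions that differ: 4

4


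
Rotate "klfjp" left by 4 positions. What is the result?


Input: "klfjp", rotate left by 4
First 4 characters: "klfj"
Remaining characters: "p"
Concatenate remaining + first: "p" + "klfj" = "pklfj"

pklfj


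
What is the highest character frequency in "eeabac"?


Input: eeabac
Character counts:
  'a': 2
  'b': 1
  'c': 1
  'e': 2
Maximum frequency: 2

2


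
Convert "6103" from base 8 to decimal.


Input: "6103" in base 8
Positional expansion:
  Digit '6' (value 6) x 8^3 = 3072
  Digit '1' (value 1) x 8^2 = 64
  Digit '0' (value 0) x 8^1 = 0
  Digit '3' (value 3) x 8^0 = 3
Sum = 3139

3139


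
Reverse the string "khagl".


Input: khagl
Reading characters right to left:
  Position 4: 'l'
  Position 3: 'g'
  Position 2: 'a'
  Position 1: 'h'
  Position 0: 'k'
Reversed: lgahk

lgahk


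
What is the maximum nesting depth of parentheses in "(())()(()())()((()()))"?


Input: "(())()(()())()((()()))"
Tracking depth:
  Position 0 '(': depth becomes 1
  Position 1 '(': depth becomes 2
  Position 2 ')': depth becomes 1
  Position 3 ')': depth becomes 0
  Position 4 '(': depth becomes 1
  Position 5 ')': depth becomes 0
  Position 6 '(': depth becomes 1
  Position 7 '(': depth becomes 2
  Position 8 ')': depth becomes 1
  Position 9 '(': depth becomes 2
  Position 10 ')': depth becomes 1
  Position 11 ')': depth becomes 0
  Position 12 '(': depth becomes 1
  Position 13 ')': depth becomes 0
  Position 14 '(': depth becomes 1
  Position 15 '(': depth becomes 2
  Position 16 '(': depth becomes 3
  Position 17 ')': depth becomes 2
  Position 18 '(': depth becomes 3
  Position 19 ')': depth becomes 2
  Position 20 ')': depth becomes 1
  Position 21 ')': depth becomes 0
Maximum depth reached: 3

3


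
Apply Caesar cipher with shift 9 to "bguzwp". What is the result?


Caesar cipher: shift "bguzwp" by 9
  'b' (pos 1) + 9 = pos 10 = 'k'
  'g' (pos 6) + 9 = pos 15 = 'p'
  'u' (pos 20) + 9 = pos 3 = 'd'
  'z' (pos 25) + 9 = pos 8 = 'i'
  'w' (pos 22) + 9 = pos 5 = 'f'
  'p' (pos 15) + 9 = pos 24 = 'y'
Result: kpdify

kpdify


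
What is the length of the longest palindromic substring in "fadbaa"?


Input: "fadbaa"
Checking substrings for palindromes:
  [4:6] "aa" (len 2) => palindrome
Longest palindromic substring: "aa" with length 2

2


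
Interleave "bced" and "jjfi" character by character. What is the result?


Interleaving "bced" and "jjfi":
  Position 0: 'b' from first, 'j' from second => "bj"
  Position 1: 'c' from first, 'j' from second => "cj"
  Position 2: 'e' from first, 'f' from second => "ef"
  Position 3: 'd' from first, 'i' from second => "di"
Result: bjcjefdi

bjcjefdi


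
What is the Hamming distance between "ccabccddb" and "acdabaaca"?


Comparing "ccabccddb" and "acdabaaca" position by position:
  Position 0: 'c' vs 'a' => differ
  Position 1: 'c' vs 'c' => same
  Position 2: 'a' vs 'd' => differ
  Position 3: 'b' vs 'a' => differ
  Position 4: 'c' vs 'b' => differ
  Position 5: 'c' vs 'a' => differ
  Position 6: 'd' vs 'a' => differ
  Position 7: 'd' vs 'c' => differ
  Position 8: 'b' vs 'a' => differ
Total differences (Hamming distance): 8

8


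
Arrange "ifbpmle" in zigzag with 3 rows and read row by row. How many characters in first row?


Zigzag "ifbpmle" into 3 rows:
Placing characters:
  'i' => row 0
  'f' => row 1
  'b' => row 2
  'p' => row 1
  'm' => row 0
  'l' => row 1
  'e' => row 2
Rows:
  Row 0: "im"
  Row 1: "fpl"
  Row 2: "be"
First row length: 2

2


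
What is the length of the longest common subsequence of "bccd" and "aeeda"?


LCS of "bccd" and "aeeda"
DP table:
           a    e    e    d    a
      0    0    0    0    0    0
  b   0    0    0    0    0    0
  c   0    0    0    0    0    0
  c   0    0    0    0    0    0
  d   0    0    0    0    1    1
LCS length = dp[4][5] = 1

1


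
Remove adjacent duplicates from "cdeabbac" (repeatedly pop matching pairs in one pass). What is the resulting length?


Input: cdeabbac
Stack-based adjacent duplicate removal:
  Read 'c': push. Stack: c
  Read 'd': push. Stack: cd
  Read 'e': push. Stack: cde
  Read 'a': push. Stack: cdea
  Read 'b': push. Stack: cdeab
  Read 'b': matches stack top 'b' => pop. Stack: cdea
  Read 'a': matches stack top 'a' => pop. Stack: cde
  Read 'c': push. Stack: cdec
Final stack: "cdec" (length 4)

4


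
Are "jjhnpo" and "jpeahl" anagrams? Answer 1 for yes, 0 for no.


Strings: "jjhnpo", "jpeahl"
Sorted first:  hjjnop
Sorted second: aehjlp
Differ at position 0: 'h' vs 'a' => not anagrams

0


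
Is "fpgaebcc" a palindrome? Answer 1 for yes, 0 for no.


Input: fpgaebcc
Reversed: ccbeagpf
  Compare pos 0 ('f') with pos 7 ('c'): MISMATCH
  Compare pos 1 ('p') with pos 6 ('c'): MISMATCH
  Compare pos 2 ('g') with pos 5 ('b'): MISMATCH
  Compare pos 3 ('a') with pos 4 ('e'): MISMATCH
Result: not a palindrome

0


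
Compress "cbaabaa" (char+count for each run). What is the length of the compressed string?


Input: cbaabaa
Runs:
  'c' x 1 => "c1"
  'b' x 1 => "b1"
  'a' x 2 => "a2"
  'b' x 1 => "b1"
  'a' x 2 => "a2"
Compressed: "c1b1a2b1a2"
Compressed length: 10

10


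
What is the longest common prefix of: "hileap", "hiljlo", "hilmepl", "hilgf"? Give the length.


Words: hileap, hiljlo, hilmepl, hilgf
  Position 0: all 'h' => match
  Position 1: all 'i' => match
  Position 2: all 'l' => match
  Position 3: ('e', 'j', 'm', 'g') => mismatch, stop
LCP = "hil" (length 3)

3


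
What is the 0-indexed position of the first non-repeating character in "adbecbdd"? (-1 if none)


Input: adbecbdd
Character frequencies:
  'a': 1
  'b': 2
  'c': 1
  'd': 3
  'e': 1
Scanning left to right for freq == 1:
  Position 0 ('a'): unique! => answer = 0

0


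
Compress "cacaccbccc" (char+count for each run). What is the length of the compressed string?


Input: cacaccbccc
Runs:
  'c' x 1 => "c1"
  'a' x 1 => "a1"
  'c' x 1 => "c1"
  'a' x 1 => "a1"
  'c' x 2 => "c2"
  'b' x 1 => "b1"
  'c' x 3 => "c3"
Compressed: "c1a1c1a1c2b1c3"
Compressed length: 14

14


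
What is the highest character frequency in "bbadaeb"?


Input: bbadaeb
Character counts:
  'a': 2
  'b': 3
  'd': 1
  'e': 1
Maximum frequency: 3

3


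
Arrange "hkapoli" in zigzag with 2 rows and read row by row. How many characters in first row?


Zigzag "hkapoli" into 2 rows:
Placing characters:
  'h' => row 0
  'k' => row 1
  'a' => row 0
  'p' => row 1
  'o' => row 0
  'l' => row 1
  'i' => row 0
Rows:
  Row 0: "haoi"
  Row 1: "kpl"
First row length: 4

4


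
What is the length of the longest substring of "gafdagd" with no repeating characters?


Input: "gafdagd"
Sliding window (track last position of each char):
  Position 0 ('g'): window [0,0] length 1 -- new best
  Position 1 ('a'): window [0,1] length 2 -- new best
  Position 2 ('f'): window [0,2] length 3 -- new best
  Position 3 ('d'): window [0,3] length 4 -- new best
  Position 4 ('a'): repeat (last at 1), move window start to 2
  Position 4 ('a'): window [2,4] length 3
  Position 5 ('g'): window [2,5] length 4
  Position 6 ('d'): repeat (last at 3), move window start to 4
  Position 6 ('d'): window [4,6] length 3
Longest substring with no repeats: "gafd" with length 4

4


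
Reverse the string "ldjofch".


Input: ldjofch
Reading characters right to left:
  Position 6: 'h'
  Position 5: 'c'
  Position 4: 'f'
  Position 3: 'o'
  Position 2: 'j'
  Position 1: 'd'
  Position 0: 'l'
Reversed: hcfojdl

hcfojdl


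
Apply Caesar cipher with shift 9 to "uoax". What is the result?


Caesar cipher: shift "uoax" by 9
  'u' (pos 20) + 9 = pos 3 = 'd'
  'o' (pos 14) + 9 = pos 23 = 'x'
  'a' (pos 0) + 9 = pos 9 = 'j'
  'x' (pos 23) + 9 = pos 6 = 'g'
Result: dxjg

dxjg


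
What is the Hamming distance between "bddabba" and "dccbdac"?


Comparing "bddabba" and "dccbdac" position by position:
  Position 0: 'b' vs 'd' => differ
  Position 1: 'd' vs 'c' => differ
  Position 2: 'd' vs 'c' => differ
  Position 3: 'a' vs 'b' => differ
  Position 4: 'b' vs 'd' => differ
  Position 5: 'b' vs 'a' => differ
  Position 6: 'a' vs 'c' => differ
Total differences (Hamming distance): 7

7


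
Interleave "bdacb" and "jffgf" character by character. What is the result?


Interleaving "bdacb" and "jffgf":
  Position 0: 'b' from first, 'j' from second => "bj"
  Position 1: 'd' from first, 'f' from second => "df"
  Position 2: 'a' from first, 'f' from second => "af"
  Position 3: 'c' from first, 'g' from second => "cg"
  Position 4: 'b' from first, 'f' from second => "bf"
Result: bjdfafcgbf

bjdfafcgbf


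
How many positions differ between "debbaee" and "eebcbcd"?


Comparing "debbaee" and "eebcbcd" position by position:
  Position 0: 'd' vs 'e' => DIFFER
  Position 1: 'e' vs 'e' => same
  Position 2: 'b' vs 'b' => same
  Position 3: 'b' vs 'c' => DIFFER
  Position 4: 'a' vs 'b' => DIFFER
  Position 5: 'e' vs 'c' => DIFFER
  Position 6: 'e' vs 'd' => DIFFER
Positions that differ: 5

5


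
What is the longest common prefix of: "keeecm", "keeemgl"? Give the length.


Words: keeecm, keeemgl
  Position 0: all 'k' => match
  Position 1: all 'e' => match
  Position 2: all 'e' => match
  Position 3: all 'e' => match
  Position 4: ('c', 'm') => mismatch, stop
LCP = "keee" (length 4)

4


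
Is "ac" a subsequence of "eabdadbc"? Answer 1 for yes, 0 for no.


Check if "ac" is a subsequence of "eabdadbc"
Greedy scan:
  Position 0 ('e'): no match needed
  Position 1 ('a'): matches sub[0] = 'a'
  Position 2 ('b'): no match needed
  Position 3 ('d'): no match needed
  Position 4 ('a'): no match needed
  Position 5 ('d'): no match needed
  Position 6 ('b'): no match needed
  Position 7 ('c'): matches sub[1] = 'c'
All 2 characters matched => is a subsequence

1


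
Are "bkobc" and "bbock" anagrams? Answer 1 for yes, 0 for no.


Strings: "bkobc", "bbock"
Sorted first:  bbcko
Sorted second: bbcko
Sorted forms match => anagrams

1


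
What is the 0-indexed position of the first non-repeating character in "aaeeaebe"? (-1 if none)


Input: aaeeaebe
Character frequencies:
  'a': 3
  'b': 1
  'e': 4
Scanning left to right for freq == 1:
  Position 0 ('a'): freq=3, skip
  Position 1 ('a'): freq=3, skip
  Position 2 ('e'): freq=4, skip
  Position 3 ('e'): freq=4, skip
  Position 4 ('a'): freq=3, skip
  Position 5 ('e'): freq=4, skip
  Position 6 ('b'): unique! => answer = 6

6


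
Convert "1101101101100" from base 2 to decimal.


Input: "1101101101100" in base 2
Positional expansion:
  Digit '1' (value 1) x 2^12 = 4096
  Digit '1' (value 1) x 2^11 = 2048
  Digit '0' (value 0) x 2^10 = 0
  Digit '1' (value 1) x 2^9 = 512
  Digit '1' (value 1) x 2^8 = 256
  Digit '0' (value 0) x 2^7 = 0
  Digit '1' (value 1) x 2^6 = 64
  Digit '1' (value 1) x 2^5 = 32
  Digit '0' (value 0) x 2^4 = 0
  Digit '1' (value 1) x 2^3 = 8
  Digit '1' (value 1) x 2^2 = 4
  Digit '0' (value 0) x 2^1 = 0
  Digit '0' (value 0) x 2^0 = 0
Sum = 7020

7020


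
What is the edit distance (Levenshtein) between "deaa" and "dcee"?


Computing edit distance: "deaa" -> "dcee"
DP table:
           d    c    e    e
      0    1    2    3    4
  d   1    0    1    2    3
  e   2    1    1    1    2
  a   3    2    2    2    2
  a   4    3    3    3    3
Edit distance = dp[4][4] = 3

3


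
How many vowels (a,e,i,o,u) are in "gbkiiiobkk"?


Input: gbkiiiobkk
Checking each character:
  'g' at position 0: consonant
  'b' at position 1: consonant
  'k' at position 2: consonant
  'i' at position 3: vowel (running total: 1)
  'i' at position 4: vowel (running total: 2)
  'i' at position 5: vowel (running total: 3)
  'o' at position 6: vowel (running total: 4)
  'b' at position 7: consonant
  'k' at position 8: consonant
  'k' at position 9: consonant
Total vowels: 4

4


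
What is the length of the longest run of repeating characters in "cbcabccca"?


Input: "cbcabccca"
Scanning for longest run:
  Position 1 ('b'): new char, reset run to 1
  Position 2 ('c'): new char, reset run to 1
  Position 3 ('a'): new char, reset run to 1
  Position 4 ('b'): new char, reset run to 1
  Position 5 ('c'): new char, reset run to 1
  Position 6 ('c'): continues run of 'c', length=2
  Position 7 ('c'): continues run of 'c', length=3
  Position 8 ('a'): new char, reset run to 1
Longest run: 'c' with length 3

3


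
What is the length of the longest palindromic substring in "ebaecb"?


Input: "ebaecb"
Checking substrings for palindromes:
  No multi-char palindromic substrings found
Longest palindromic substring: "e" with length 1

1


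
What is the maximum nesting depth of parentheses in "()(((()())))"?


Input: "()(((()())))"
Tracking depth:
  Position 0 '(': depth becomes 1
  Position 1 ')': depth becomes 0
  Position 2 '(': depth becomes 1
  Position 3 '(': depth becomes 2
  Position 4 '(': depth becomes 3
  Position 5 '(': depth becomes 4
  Position 6 ')': depth becomes 3
  Position 7 '(': depth becomes 4
  Position 8 ')': depth becomes 3
  Position 9 ')': depth becomes 2
  Position 10 ')': depth becomes 1
  Position 11 ')': depth becomes 0
Maximum depth reached: 4

4


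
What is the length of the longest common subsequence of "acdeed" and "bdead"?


LCS of "acdeed" and "bdead"
DP table:
           b    d    e    a    d
      0    0    0    0    0    0
  a   0    0    0    0    1    1
  c   0    0    0    0    1    1
  d   0    0    1    1    1    2
  e   0    0    1    2    2    2
  e   0    0    1    2    2    2
  d   0    0    1    2    2    3
LCS length = dp[6][5] = 3

3


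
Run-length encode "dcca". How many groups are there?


Input: dcca
Scanning for consecutive runs:
  Group 1: 'd' x 1 (positions 0-0)
  Group 2: 'c' x 2 (positions 1-2)
  Group 3: 'a' x 1 (positions 3-3)
Total groups: 3

3


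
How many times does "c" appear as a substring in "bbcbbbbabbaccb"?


Searching for "c" in "bbcbbbbabbaccb"
Scanning each position:
  Position 0: "b" => no
  Position 1: "b" => no
  Position 2: "c" => MATCH
  Position 3: "b" => no
  Position 4: "b" => no
  Position 5: "b" => no
  Position 6: "b" => no
  Position 7: "a" => no
  Position 8: "b" => no
  Position 9: "b" => no
  Position 10: "a" => no
  Position 11: "c" => MATCH
  Position 12: "c" => MATCH
  Position 13: "b" => no
Total occurrences: 3

3


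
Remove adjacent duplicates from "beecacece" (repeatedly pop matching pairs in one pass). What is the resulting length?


Input: beecacece
Stack-based adjacent duplicate removal:
  Read 'b': push. Stack: b
  Read 'e': push. Stack: be
  Read 'e': matches stack top 'e' => pop. Stack: b
  Read 'c': push. Stack: bc
  Read 'a': push. Stack: bca
  Read 'c': push. Stack: bcac
  Read 'e': push. Stack: bcace
  Read 'c': push. Stack: bcacec
  Read 'e': push. Stack: bcacece
Final stack: "bcacece" (length 7)

7


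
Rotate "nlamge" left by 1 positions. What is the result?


Input: "nlamge", rotate left by 1
First 1 characters: "n"
Remaining characters: "lamge"
Concatenate remaining + first: "lamge" + "n" = "lamgen"

lamgen


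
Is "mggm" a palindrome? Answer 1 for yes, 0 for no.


Input: mggm
Reversed: mggm
  Compare pos 0 ('m') with pos 3 ('m'): match
  Compare pos 1 ('g') with pos 2 ('g'): match
Result: palindrome

1


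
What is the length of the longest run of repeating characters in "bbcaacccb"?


Input: "bbcaacccb"
Scanning for longest run:
  Position 1 ('b'): continues run of 'b', length=2
  Position 2 ('c'): new char, reset run to 1
  Position 3 ('a'): new char, reset run to 1
  Position 4 ('a'): continues run of 'a', length=2
  Position 5 ('c'): new char, reset run to 1
  Position 6 ('c'): continues run of 'c', length=2
  Position 7 ('c'): continues run of 'c', length=3
  Position 8 ('b'): new char, reset run to 1
Longest run: 'c' with length 3

3


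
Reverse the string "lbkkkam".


Input: lbkkkam
Reading characters right to left:
  Position 6: 'm'
  Position 5: 'a'
  Position 4: 'k'
  Position 3: 'k'
  Position 2: 'k'
  Position 1: 'b'
  Position 0: 'l'
Reversed: makkkbl

makkkbl


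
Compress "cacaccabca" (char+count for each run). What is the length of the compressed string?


Input: cacaccabca
Runs:
  'c' x 1 => "c1"
  'a' x 1 => "a1"
  'c' x 1 => "c1"
  'a' x 1 => "a1"
  'c' x 2 => "c2"
  'a' x 1 => "a1"
  'b' x 1 => "b1"
  'c' x 1 => "c1"
  'a' x 1 => "a1"
Compressed: "c1a1c1a1c2a1b1c1a1"
Compressed length: 18

18


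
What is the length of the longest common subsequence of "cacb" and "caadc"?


LCS of "cacb" and "caadc"
DP table:
           c    a    a    d    c
      0    0    0    0    0    0
  c   0    1    1    1    1    1
  a   0    1    2    2    2    2
  c   0    1    2    2    2    3
  b   0    1    2    2    2    3
LCS length = dp[4][5] = 3

3


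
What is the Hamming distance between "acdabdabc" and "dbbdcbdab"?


Comparing "acdabdabc" and "dbbdcbdab" position by position:
  Position 0: 'a' vs 'd' => differ
  Position 1: 'c' vs 'b' => differ
  Position 2: 'd' vs 'b' => differ
  Position 3: 'a' vs 'd' => differ
  Position 4: 'b' vs 'c' => differ
  Position 5: 'd' vs 'b' => differ
  Position 6: 'a' vs 'd' => differ
  Position 7: 'b' vs 'a' => differ
  Position 8: 'c' vs 'b' => differ
Total differences (Hamming distance): 9

9


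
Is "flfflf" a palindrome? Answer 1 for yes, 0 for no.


Input: flfflf
Reversed: flfflf
  Compare pos 0 ('f') with pos 5 ('f'): match
  Compare pos 1 ('l') with pos 4 ('l'): match
  Compare pos 2 ('f') with pos 3 ('f'): match
Result: palindrome

1


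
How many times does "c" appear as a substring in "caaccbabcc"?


Searching for "c" in "caaccbabcc"
Scanning each position:
  Position 0: "c" => MATCH
  Position 1: "a" => no
  Position 2: "a" => no
  Position 3: "c" => MATCH
  Position 4: "c" => MATCH
  Position 5: "b" => no
  Position 6: "a" => no
  Position 7: "b" => no
  Position 8: "c" => MATCH
  Position 9: "c" => MATCH
Total occurrences: 5

5


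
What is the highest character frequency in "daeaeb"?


Input: daeaeb
Character counts:
  'a': 2
  'b': 1
  'd': 1
  'e': 2
Maximum frequency: 2

2


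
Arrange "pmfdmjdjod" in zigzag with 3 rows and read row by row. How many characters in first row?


Zigzag "pmfdmjdjod" into 3 rows:
Placing characters:
  'p' => row 0
  'm' => row 1
  'f' => row 2
  'd' => row 1
  'm' => row 0
  'j' => row 1
  'd' => row 2
  'j' => row 1
  'o' => row 0
  'd' => row 1
Rows:
  Row 0: "pmo"
  Row 1: "mdjjd"
  Row 2: "fd"
First row length: 3

3


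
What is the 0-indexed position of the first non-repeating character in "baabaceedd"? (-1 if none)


Input: baabaceedd
Character frequencies:
  'a': 3
  'b': 2
  'c': 1
  'd': 2
  'e': 2
Scanning left to right for freq == 1:
  Position 0 ('b'): freq=2, skip
  Position 1 ('a'): freq=3, skip
  Position 2 ('a'): freq=3, skip
  Position 3 ('b'): freq=2, skip
  Position 4 ('a'): freq=3, skip
  Position 5 ('c'): unique! => answer = 5

5


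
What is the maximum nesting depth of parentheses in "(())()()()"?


Input: "(())()()()"
Tracking depth:
  Position 0 '(': depth becomes 1
  Position 1 '(': depth becomes 2
  Position 2 ')': depth becomes 1
  Position 3 ')': depth becomes 0
  Position 4 '(': depth becomes 1
  Position 5 ')': depth becomes 0
  Position 6 '(': depth becomes 1
  Position 7 ')': depth becomes 0
  Position 8 '(': depth becomes 1
  Position 9 ')': depth becomes 0
Maximum depth reached: 2

2


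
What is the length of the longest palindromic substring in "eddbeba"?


Input: "eddbeba"
Checking substrings for palindromes:
  [3:6] "beb" (len 3) => palindrome
  [1:3] "dd" (len 2) => palindrome
Longest palindromic substring: "beb" with length 3

3


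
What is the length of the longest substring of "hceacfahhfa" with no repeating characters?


Input: "hceacfahhfa"
Sliding window (track last position of each char):
  Position 0 ('h'): window [0,0] length 1 -- new best
  Position 1 ('c'): window [0,1] length 2 -- new best
  Position 2 ('e'): window [0,2] length 3 -- new best
  Position 3 ('a'): window [0,3] length 4 -- new best
  Position 4 ('c'): repeat (last at 1), move window start to 2
  Position 4 ('c'): window [2,4] length 3
  Position 5 ('f'): window [2,5] length 4
  Position 6 ('a'): repeat (last at 3), move window start to 4
  Position 6 ('a'): window [4,6] length 3
  Position 7 ('h'): window [4,7] length 4
  Position 8 ('h'): repeat (last at 7), move window start to 8
  Position 8 ('h'): window [8,8] length 1
  Position 9 ('f'): window [8,9] length 2
  Position 10 ('a'): window [8,10] length 3
Longest substring with no repeats: "hcea" with length 4

4
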